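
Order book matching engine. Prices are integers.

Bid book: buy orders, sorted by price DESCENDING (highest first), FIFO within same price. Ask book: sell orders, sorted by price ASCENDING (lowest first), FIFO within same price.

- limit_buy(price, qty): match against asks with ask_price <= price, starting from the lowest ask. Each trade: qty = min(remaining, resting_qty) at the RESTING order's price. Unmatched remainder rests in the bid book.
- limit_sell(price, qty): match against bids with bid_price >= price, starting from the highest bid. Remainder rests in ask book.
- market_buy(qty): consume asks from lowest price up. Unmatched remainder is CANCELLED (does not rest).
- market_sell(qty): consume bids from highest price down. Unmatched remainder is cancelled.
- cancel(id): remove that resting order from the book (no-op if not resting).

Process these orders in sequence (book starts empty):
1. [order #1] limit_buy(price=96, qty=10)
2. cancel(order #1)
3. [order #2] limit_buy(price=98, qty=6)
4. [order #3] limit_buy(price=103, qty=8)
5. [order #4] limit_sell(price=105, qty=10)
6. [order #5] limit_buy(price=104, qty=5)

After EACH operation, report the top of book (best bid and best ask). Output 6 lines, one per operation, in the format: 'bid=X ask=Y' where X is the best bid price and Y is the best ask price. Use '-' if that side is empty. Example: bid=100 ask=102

After op 1 [order #1] limit_buy(price=96, qty=10): fills=none; bids=[#1:10@96] asks=[-]
After op 2 cancel(order #1): fills=none; bids=[-] asks=[-]
After op 3 [order #2] limit_buy(price=98, qty=6): fills=none; bids=[#2:6@98] asks=[-]
After op 4 [order #3] limit_buy(price=103, qty=8): fills=none; bids=[#3:8@103 #2:6@98] asks=[-]
After op 5 [order #4] limit_sell(price=105, qty=10): fills=none; bids=[#3:8@103 #2:6@98] asks=[#4:10@105]
After op 6 [order #5] limit_buy(price=104, qty=5): fills=none; bids=[#5:5@104 #3:8@103 #2:6@98] asks=[#4:10@105]

Answer: bid=96 ask=-
bid=- ask=-
bid=98 ask=-
bid=103 ask=-
bid=103 ask=105
bid=104 ask=105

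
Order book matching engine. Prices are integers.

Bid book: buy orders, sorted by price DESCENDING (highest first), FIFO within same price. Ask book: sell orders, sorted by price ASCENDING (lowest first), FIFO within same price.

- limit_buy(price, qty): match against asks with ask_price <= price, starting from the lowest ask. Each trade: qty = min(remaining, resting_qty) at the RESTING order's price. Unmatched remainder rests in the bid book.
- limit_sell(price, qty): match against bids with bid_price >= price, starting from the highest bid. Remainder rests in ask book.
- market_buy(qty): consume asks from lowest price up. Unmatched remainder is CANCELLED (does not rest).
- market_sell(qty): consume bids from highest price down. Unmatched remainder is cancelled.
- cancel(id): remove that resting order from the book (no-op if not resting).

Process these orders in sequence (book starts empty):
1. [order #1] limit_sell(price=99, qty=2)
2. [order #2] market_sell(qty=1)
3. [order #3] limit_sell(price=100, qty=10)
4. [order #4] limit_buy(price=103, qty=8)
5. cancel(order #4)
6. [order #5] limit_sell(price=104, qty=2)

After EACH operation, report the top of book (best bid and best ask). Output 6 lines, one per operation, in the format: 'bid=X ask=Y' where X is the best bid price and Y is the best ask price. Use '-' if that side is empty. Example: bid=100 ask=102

After op 1 [order #1] limit_sell(price=99, qty=2): fills=none; bids=[-] asks=[#1:2@99]
After op 2 [order #2] market_sell(qty=1): fills=none; bids=[-] asks=[#1:2@99]
After op 3 [order #3] limit_sell(price=100, qty=10): fills=none; bids=[-] asks=[#1:2@99 #3:10@100]
After op 4 [order #4] limit_buy(price=103, qty=8): fills=#4x#1:2@99 #4x#3:6@100; bids=[-] asks=[#3:4@100]
After op 5 cancel(order #4): fills=none; bids=[-] asks=[#3:4@100]
After op 6 [order #5] limit_sell(price=104, qty=2): fills=none; bids=[-] asks=[#3:4@100 #5:2@104]

Answer: bid=- ask=99
bid=- ask=99
bid=- ask=99
bid=- ask=100
bid=- ask=100
bid=- ask=100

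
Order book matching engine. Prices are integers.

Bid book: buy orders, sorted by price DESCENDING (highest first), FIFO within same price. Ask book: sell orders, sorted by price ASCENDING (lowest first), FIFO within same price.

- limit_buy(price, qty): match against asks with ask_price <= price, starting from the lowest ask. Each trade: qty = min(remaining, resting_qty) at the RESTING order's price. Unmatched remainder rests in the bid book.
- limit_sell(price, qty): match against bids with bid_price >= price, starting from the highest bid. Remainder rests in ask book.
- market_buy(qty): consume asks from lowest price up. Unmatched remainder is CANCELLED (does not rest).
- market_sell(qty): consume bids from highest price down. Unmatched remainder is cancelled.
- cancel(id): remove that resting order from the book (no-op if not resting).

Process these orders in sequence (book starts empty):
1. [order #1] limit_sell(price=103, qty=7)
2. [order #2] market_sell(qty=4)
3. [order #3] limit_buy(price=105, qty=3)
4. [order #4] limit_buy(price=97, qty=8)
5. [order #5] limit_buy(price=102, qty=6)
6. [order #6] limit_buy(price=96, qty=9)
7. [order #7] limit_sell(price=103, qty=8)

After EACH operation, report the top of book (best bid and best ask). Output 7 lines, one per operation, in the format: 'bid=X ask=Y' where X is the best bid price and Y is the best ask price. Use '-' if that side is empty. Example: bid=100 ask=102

After op 1 [order #1] limit_sell(price=103, qty=7): fills=none; bids=[-] asks=[#1:7@103]
After op 2 [order #2] market_sell(qty=4): fills=none; bids=[-] asks=[#1:7@103]
After op 3 [order #3] limit_buy(price=105, qty=3): fills=#3x#1:3@103; bids=[-] asks=[#1:4@103]
After op 4 [order #4] limit_buy(price=97, qty=8): fills=none; bids=[#4:8@97] asks=[#1:4@103]
After op 5 [order #5] limit_buy(price=102, qty=6): fills=none; bids=[#5:6@102 #4:8@97] asks=[#1:4@103]
After op 6 [order #6] limit_buy(price=96, qty=9): fills=none; bids=[#5:6@102 #4:8@97 #6:9@96] asks=[#1:4@103]
After op 7 [order #7] limit_sell(price=103, qty=8): fills=none; bids=[#5:6@102 #4:8@97 #6:9@96] asks=[#1:4@103 #7:8@103]

Answer: bid=- ask=103
bid=- ask=103
bid=- ask=103
bid=97 ask=103
bid=102 ask=103
bid=102 ask=103
bid=102 ask=103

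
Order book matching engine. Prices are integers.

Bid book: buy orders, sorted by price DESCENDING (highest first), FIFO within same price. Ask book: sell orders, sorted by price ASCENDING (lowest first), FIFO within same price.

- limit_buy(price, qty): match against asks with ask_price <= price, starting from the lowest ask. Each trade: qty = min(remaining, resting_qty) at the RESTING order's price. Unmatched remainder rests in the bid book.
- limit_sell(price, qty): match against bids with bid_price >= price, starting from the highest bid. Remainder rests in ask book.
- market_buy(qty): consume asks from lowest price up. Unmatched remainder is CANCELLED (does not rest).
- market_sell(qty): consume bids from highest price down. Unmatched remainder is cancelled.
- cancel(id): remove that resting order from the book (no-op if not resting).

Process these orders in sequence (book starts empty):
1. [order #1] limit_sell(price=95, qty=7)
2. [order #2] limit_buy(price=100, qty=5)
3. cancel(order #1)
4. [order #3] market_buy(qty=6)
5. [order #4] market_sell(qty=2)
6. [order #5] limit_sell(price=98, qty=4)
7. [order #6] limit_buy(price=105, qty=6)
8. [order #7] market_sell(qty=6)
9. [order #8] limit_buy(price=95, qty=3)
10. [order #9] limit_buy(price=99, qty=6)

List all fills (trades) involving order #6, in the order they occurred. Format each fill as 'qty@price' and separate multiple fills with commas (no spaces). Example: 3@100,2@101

After op 1 [order #1] limit_sell(price=95, qty=7): fills=none; bids=[-] asks=[#1:7@95]
After op 2 [order #2] limit_buy(price=100, qty=5): fills=#2x#1:5@95; bids=[-] asks=[#1:2@95]
After op 3 cancel(order #1): fills=none; bids=[-] asks=[-]
After op 4 [order #3] market_buy(qty=6): fills=none; bids=[-] asks=[-]
After op 5 [order #4] market_sell(qty=2): fills=none; bids=[-] asks=[-]
After op 6 [order #5] limit_sell(price=98, qty=4): fills=none; bids=[-] asks=[#5:4@98]
After op 7 [order #6] limit_buy(price=105, qty=6): fills=#6x#5:4@98; bids=[#6:2@105] asks=[-]
After op 8 [order #7] market_sell(qty=6): fills=#6x#7:2@105; bids=[-] asks=[-]
After op 9 [order #8] limit_buy(price=95, qty=3): fills=none; bids=[#8:3@95] asks=[-]
After op 10 [order #9] limit_buy(price=99, qty=6): fills=none; bids=[#9:6@99 #8:3@95] asks=[-]

Answer: 4@98,2@105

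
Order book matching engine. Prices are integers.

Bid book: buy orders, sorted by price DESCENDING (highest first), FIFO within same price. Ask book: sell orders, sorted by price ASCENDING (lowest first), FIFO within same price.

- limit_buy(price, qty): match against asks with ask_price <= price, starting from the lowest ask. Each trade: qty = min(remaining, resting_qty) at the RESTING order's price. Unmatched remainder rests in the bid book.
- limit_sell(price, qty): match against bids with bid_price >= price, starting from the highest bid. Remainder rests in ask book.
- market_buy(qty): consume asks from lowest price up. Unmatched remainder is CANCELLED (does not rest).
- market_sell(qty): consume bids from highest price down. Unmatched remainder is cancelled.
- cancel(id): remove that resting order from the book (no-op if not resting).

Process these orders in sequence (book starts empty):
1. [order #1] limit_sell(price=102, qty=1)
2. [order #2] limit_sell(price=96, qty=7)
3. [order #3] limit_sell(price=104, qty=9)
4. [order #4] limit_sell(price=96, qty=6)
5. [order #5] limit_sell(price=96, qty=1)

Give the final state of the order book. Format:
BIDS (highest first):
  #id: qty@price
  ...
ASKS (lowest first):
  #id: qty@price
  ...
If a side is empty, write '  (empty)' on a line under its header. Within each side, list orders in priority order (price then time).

After op 1 [order #1] limit_sell(price=102, qty=1): fills=none; bids=[-] asks=[#1:1@102]
After op 2 [order #2] limit_sell(price=96, qty=7): fills=none; bids=[-] asks=[#2:7@96 #1:1@102]
After op 3 [order #3] limit_sell(price=104, qty=9): fills=none; bids=[-] asks=[#2:7@96 #1:1@102 #3:9@104]
After op 4 [order #4] limit_sell(price=96, qty=6): fills=none; bids=[-] asks=[#2:7@96 #4:6@96 #1:1@102 #3:9@104]
After op 5 [order #5] limit_sell(price=96, qty=1): fills=none; bids=[-] asks=[#2:7@96 #4:6@96 #5:1@96 #1:1@102 #3:9@104]

Answer: BIDS (highest first):
  (empty)
ASKS (lowest first):
  #2: 7@96
  #4: 6@96
  #5: 1@96
  #1: 1@102
  #3: 9@104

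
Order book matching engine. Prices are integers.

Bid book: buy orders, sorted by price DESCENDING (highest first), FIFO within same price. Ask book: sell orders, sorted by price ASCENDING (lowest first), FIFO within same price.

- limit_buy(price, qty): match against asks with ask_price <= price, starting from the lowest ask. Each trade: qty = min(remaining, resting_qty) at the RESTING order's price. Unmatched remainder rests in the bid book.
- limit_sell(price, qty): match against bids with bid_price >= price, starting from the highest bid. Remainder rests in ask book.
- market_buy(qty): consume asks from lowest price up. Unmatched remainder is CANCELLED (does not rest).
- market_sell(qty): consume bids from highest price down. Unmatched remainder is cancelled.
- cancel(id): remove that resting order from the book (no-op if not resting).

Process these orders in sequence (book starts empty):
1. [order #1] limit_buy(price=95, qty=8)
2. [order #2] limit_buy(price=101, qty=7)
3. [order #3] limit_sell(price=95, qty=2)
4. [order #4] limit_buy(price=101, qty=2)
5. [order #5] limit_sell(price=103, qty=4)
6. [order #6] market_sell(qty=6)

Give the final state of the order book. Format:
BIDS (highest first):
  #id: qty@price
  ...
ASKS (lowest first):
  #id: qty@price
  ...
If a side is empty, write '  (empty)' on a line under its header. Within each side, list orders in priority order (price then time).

After op 1 [order #1] limit_buy(price=95, qty=8): fills=none; bids=[#1:8@95] asks=[-]
After op 2 [order #2] limit_buy(price=101, qty=7): fills=none; bids=[#2:7@101 #1:8@95] asks=[-]
After op 3 [order #3] limit_sell(price=95, qty=2): fills=#2x#3:2@101; bids=[#2:5@101 #1:8@95] asks=[-]
After op 4 [order #4] limit_buy(price=101, qty=2): fills=none; bids=[#2:5@101 #4:2@101 #1:8@95] asks=[-]
After op 5 [order #5] limit_sell(price=103, qty=4): fills=none; bids=[#2:5@101 #4:2@101 #1:8@95] asks=[#5:4@103]
After op 6 [order #6] market_sell(qty=6): fills=#2x#6:5@101 #4x#6:1@101; bids=[#4:1@101 #1:8@95] asks=[#5:4@103]

Answer: BIDS (highest first):
  #4: 1@101
  #1: 8@95
ASKS (lowest first):
  #5: 4@103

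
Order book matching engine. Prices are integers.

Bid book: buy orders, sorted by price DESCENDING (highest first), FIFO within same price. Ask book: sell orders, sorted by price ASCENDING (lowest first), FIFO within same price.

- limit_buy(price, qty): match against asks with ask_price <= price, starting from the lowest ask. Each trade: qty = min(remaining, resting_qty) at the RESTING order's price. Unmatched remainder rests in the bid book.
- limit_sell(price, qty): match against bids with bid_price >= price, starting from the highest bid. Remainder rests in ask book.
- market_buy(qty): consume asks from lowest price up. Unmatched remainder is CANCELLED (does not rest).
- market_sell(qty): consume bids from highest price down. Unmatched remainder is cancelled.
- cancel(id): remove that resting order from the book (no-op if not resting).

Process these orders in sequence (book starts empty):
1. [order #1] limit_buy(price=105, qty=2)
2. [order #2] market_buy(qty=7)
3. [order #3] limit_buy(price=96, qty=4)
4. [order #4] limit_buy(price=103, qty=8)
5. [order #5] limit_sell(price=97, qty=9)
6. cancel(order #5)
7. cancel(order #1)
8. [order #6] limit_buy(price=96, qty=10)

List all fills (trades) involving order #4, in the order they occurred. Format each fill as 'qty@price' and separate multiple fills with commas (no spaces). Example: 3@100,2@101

Answer: 7@103

Derivation:
After op 1 [order #1] limit_buy(price=105, qty=2): fills=none; bids=[#1:2@105] asks=[-]
After op 2 [order #2] market_buy(qty=7): fills=none; bids=[#1:2@105] asks=[-]
After op 3 [order #3] limit_buy(price=96, qty=4): fills=none; bids=[#1:2@105 #3:4@96] asks=[-]
After op 4 [order #4] limit_buy(price=103, qty=8): fills=none; bids=[#1:2@105 #4:8@103 #3:4@96] asks=[-]
After op 5 [order #5] limit_sell(price=97, qty=9): fills=#1x#5:2@105 #4x#5:7@103; bids=[#4:1@103 #3:4@96] asks=[-]
After op 6 cancel(order #5): fills=none; bids=[#4:1@103 #3:4@96] asks=[-]
After op 7 cancel(order #1): fills=none; bids=[#4:1@103 #3:4@96] asks=[-]
After op 8 [order #6] limit_buy(price=96, qty=10): fills=none; bids=[#4:1@103 #3:4@96 #6:10@96] asks=[-]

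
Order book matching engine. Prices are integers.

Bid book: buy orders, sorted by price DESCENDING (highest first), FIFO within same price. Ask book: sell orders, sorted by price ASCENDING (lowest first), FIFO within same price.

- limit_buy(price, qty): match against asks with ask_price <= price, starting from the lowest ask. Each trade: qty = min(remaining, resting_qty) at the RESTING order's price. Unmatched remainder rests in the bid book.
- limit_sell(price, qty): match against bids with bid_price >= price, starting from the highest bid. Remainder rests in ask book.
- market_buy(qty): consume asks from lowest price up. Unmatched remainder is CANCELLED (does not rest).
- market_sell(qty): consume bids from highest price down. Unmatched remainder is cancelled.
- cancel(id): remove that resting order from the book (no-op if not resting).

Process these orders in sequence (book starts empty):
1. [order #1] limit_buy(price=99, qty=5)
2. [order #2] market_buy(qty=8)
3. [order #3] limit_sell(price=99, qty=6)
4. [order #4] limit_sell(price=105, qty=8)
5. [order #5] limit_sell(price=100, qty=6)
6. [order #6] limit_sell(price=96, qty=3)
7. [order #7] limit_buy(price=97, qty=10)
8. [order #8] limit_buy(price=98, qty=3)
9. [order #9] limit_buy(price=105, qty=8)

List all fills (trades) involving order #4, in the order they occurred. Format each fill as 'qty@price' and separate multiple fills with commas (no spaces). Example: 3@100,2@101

After op 1 [order #1] limit_buy(price=99, qty=5): fills=none; bids=[#1:5@99] asks=[-]
After op 2 [order #2] market_buy(qty=8): fills=none; bids=[#1:5@99] asks=[-]
After op 3 [order #3] limit_sell(price=99, qty=6): fills=#1x#3:5@99; bids=[-] asks=[#3:1@99]
After op 4 [order #4] limit_sell(price=105, qty=8): fills=none; bids=[-] asks=[#3:1@99 #4:8@105]
After op 5 [order #5] limit_sell(price=100, qty=6): fills=none; bids=[-] asks=[#3:1@99 #5:6@100 #4:8@105]
After op 6 [order #6] limit_sell(price=96, qty=3): fills=none; bids=[-] asks=[#6:3@96 #3:1@99 #5:6@100 #4:8@105]
After op 7 [order #7] limit_buy(price=97, qty=10): fills=#7x#6:3@96; bids=[#7:7@97] asks=[#3:1@99 #5:6@100 #4:8@105]
After op 8 [order #8] limit_buy(price=98, qty=3): fills=none; bids=[#8:3@98 #7:7@97] asks=[#3:1@99 #5:6@100 #4:8@105]
After op 9 [order #9] limit_buy(price=105, qty=8): fills=#9x#3:1@99 #9x#5:6@100 #9x#4:1@105; bids=[#8:3@98 #7:7@97] asks=[#4:7@105]

Answer: 1@105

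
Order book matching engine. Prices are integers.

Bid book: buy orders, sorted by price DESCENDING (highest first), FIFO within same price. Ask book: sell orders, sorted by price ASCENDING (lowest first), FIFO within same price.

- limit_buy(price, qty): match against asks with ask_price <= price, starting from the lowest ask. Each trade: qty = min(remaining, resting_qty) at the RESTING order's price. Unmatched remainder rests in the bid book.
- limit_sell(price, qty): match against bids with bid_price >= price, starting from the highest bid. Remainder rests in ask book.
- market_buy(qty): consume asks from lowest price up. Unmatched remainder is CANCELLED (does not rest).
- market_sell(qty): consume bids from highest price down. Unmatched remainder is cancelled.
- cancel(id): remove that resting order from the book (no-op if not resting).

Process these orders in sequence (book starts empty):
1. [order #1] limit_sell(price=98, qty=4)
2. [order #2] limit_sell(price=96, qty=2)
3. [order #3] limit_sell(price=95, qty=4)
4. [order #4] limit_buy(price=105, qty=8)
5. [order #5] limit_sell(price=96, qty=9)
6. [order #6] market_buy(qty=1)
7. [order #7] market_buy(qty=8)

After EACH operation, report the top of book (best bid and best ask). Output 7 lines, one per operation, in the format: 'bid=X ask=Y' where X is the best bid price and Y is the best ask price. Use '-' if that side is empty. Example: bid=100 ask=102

After op 1 [order #1] limit_sell(price=98, qty=4): fills=none; bids=[-] asks=[#1:4@98]
After op 2 [order #2] limit_sell(price=96, qty=2): fills=none; bids=[-] asks=[#2:2@96 #1:4@98]
After op 3 [order #3] limit_sell(price=95, qty=4): fills=none; bids=[-] asks=[#3:4@95 #2:2@96 #1:4@98]
After op 4 [order #4] limit_buy(price=105, qty=8): fills=#4x#3:4@95 #4x#2:2@96 #4x#1:2@98; bids=[-] asks=[#1:2@98]
After op 5 [order #5] limit_sell(price=96, qty=9): fills=none; bids=[-] asks=[#5:9@96 #1:2@98]
After op 6 [order #6] market_buy(qty=1): fills=#6x#5:1@96; bids=[-] asks=[#5:8@96 #1:2@98]
After op 7 [order #7] market_buy(qty=8): fills=#7x#5:8@96; bids=[-] asks=[#1:2@98]

Answer: bid=- ask=98
bid=- ask=96
bid=- ask=95
bid=- ask=98
bid=- ask=96
bid=- ask=96
bid=- ask=98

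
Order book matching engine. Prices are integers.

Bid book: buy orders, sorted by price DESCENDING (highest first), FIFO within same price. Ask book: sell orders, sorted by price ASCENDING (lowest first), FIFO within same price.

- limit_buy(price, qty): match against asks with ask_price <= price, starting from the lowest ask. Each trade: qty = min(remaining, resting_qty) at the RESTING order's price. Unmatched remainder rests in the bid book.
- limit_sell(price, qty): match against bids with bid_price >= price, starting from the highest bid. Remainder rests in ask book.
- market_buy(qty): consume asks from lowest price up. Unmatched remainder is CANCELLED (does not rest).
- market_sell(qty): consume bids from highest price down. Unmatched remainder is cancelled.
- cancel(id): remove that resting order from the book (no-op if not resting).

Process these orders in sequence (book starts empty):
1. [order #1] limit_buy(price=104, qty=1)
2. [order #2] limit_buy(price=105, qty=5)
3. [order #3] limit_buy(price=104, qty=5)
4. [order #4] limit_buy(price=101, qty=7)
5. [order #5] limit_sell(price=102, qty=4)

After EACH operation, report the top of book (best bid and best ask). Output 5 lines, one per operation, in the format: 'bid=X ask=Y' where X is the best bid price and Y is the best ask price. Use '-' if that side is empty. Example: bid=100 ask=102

Answer: bid=104 ask=-
bid=105 ask=-
bid=105 ask=-
bid=105 ask=-
bid=105 ask=-

Derivation:
After op 1 [order #1] limit_buy(price=104, qty=1): fills=none; bids=[#1:1@104] asks=[-]
After op 2 [order #2] limit_buy(price=105, qty=5): fills=none; bids=[#2:5@105 #1:1@104] asks=[-]
After op 3 [order #3] limit_buy(price=104, qty=5): fills=none; bids=[#2:5@105 #1:1@104 #3:5@104] asks=[-]
After op 4 [order #4] limit_buy(price=101, qty=7): fills=none; bids=[#2:5@105 #1:1@104 #3:5@104 #4:7@101] asks=[-]
After op 5 [order #5] limit_sell(price=102, qty=4): fills=#2x#5:4@105; bids=[#2:1@105 #1:1@104 #3:5@104 #4:7@101] asks=[-]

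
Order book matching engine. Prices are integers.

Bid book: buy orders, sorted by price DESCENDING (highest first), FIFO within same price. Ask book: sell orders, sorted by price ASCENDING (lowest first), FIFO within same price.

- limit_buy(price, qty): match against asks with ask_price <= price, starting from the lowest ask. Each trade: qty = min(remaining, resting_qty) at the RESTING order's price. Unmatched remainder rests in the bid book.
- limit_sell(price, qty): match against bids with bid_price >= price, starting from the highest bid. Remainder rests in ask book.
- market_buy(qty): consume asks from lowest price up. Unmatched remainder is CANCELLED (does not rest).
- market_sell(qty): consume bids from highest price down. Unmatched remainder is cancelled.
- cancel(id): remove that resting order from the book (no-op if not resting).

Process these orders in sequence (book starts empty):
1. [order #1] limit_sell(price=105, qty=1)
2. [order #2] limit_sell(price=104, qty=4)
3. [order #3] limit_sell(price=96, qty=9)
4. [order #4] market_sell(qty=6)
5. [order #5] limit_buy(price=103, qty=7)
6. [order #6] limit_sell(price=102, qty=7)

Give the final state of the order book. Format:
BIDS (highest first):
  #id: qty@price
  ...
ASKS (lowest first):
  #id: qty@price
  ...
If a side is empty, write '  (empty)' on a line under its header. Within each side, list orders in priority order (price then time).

Answer: BIDS (highest first):
  (empty)
ASKS (lowest first):
  #3: 2@96
  #6: 7@102
  #2: 4@104
  #1: 1@105

Derivation:
After op 1 [order #1] limit_sell(price=105, qty=1): fills=none; bids=[-] asks=[#1:1@105]
After op 2 [order #2] limit_sell(price=104, qty=4): fills=none; bids=[-] asks=[#2:4@104 #1:1@105]
After op 3 [order #3] limit_sell(price=96, qty=9): fills=none; bids=[-] asks=[#3:9@96 #2:4@104 #1:1@105]
After op 4 [order #4] market_sell(qty=6): fills=none; bids=[-] asks=[#3:9@96 #2:4@104 #1:1@105]
After op 5 [order #5] limit_buy(price=103, qty=7): fills=#5x#3:7@96; bids=[-] asks=[#3:2@96 #2:4@104 #1:1@105]
After op 6 [order #6] limit_sell(price=102, qty=7): fills=none; bids=[-] asks=[#3:2@96 #6:7@102 #2:4@104 #1:1@105]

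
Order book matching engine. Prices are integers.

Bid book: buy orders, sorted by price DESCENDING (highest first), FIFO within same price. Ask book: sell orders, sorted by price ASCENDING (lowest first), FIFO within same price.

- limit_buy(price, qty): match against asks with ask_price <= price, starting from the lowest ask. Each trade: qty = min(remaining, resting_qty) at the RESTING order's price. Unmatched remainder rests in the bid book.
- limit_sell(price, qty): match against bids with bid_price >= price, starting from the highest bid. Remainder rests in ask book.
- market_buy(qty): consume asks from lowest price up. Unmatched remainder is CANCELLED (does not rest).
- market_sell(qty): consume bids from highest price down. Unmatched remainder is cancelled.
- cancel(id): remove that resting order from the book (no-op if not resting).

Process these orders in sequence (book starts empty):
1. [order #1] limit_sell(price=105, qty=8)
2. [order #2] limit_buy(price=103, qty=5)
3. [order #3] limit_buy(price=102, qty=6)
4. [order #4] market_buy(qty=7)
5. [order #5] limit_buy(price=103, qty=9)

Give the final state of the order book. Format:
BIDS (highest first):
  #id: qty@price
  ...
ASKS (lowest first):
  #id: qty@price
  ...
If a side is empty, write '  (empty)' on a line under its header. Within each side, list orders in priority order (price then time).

Answer: BIDS (highest first):
  #2: 5@103
  #5: 9@103
  #3: 6@102
ASKS (lowest first):
  #1: 1@105

Derivation:
After op 1 [order #1] limit_sell(price=105, qty=8): fills=none; bids=[-] asks=[#1:8@105]
After op 2 [order #2] limit_buy(price=103, qty=5): fills=none; bids=[#2:5@103] asks=[#1:8@105]
After op 3 [order #3] limit_buy(price=102, qty=6): fills=none; bids=[#2:5@103 #3:6@102] asks=[#1:8@105]
After op 4 [order #4] market_buy(qty=7): fills=#4x#1:7@105; bids=[#2:5@103 #3:6@102] asks=[#1:1@105]
After op 5 [order #5] limit_buy(price=103, qty=9): fills=none; bids=[#2:5@103 #5:9@103 #3:6@102] asks=[#1:1@105]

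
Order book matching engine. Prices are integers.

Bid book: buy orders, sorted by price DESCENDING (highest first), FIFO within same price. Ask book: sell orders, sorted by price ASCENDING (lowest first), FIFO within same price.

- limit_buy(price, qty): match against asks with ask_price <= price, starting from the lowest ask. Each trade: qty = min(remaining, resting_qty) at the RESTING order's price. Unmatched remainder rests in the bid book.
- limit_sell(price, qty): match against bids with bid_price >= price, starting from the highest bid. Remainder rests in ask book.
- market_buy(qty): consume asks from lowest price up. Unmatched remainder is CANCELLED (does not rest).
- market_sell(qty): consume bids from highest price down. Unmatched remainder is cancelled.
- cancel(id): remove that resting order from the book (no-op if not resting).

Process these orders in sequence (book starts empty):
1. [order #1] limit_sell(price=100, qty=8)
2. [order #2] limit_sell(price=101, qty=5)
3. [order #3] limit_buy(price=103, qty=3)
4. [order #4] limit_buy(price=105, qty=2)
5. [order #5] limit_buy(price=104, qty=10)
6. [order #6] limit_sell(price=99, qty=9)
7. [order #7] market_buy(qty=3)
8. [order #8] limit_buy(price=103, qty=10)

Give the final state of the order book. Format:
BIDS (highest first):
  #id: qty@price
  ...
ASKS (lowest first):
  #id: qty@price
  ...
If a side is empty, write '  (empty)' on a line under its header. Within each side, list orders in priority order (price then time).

Answer: BIDS (highest first):
  #8: 6@103
ASKS (lowest first):
  (empty)

Derivation:
After op 1 [order #1] limit_sell(price=100, qty=8): fills=none; bids=[-] asks=[#1:8@100]
After op 2 [order #2] limit_sell(price=101, qty=5): fills=none; bids=[-] asks=[#1:8@100 #2:5@101]
After op 3 [order #3] limit_buy(price=103, qty=3): fills=#3x#1:3@100; bids=[-] asks=[#1:5@100 #2:5@101]
After op 4 [order #4] limit_buy(price=105, qty=2): fills=#4x#1:2@100; bids=[-] asks=[#1:3@100 #2:5@101]
After op 5 [order #5] limit_buy(price=104, qty=10): fills=#5x#1:3@100 #5x#2:5@101; bids=[#5:2@104] asks=[-]
After op 6 [order #6] limit_sell(price=99, qty=9): fills=#5x#6:2@104; bids=[-] asks=[#6:7@99]
After op 7 [order #7] market_buy(qty=3): fills=#7x#6:3@99; bids=[-] asks=[#6:4@99]
After op 8 [order #8] limit_buy(price=103, qty=10): fills=#8x#6:4@99; bids=[#8:6@103] asks=[-]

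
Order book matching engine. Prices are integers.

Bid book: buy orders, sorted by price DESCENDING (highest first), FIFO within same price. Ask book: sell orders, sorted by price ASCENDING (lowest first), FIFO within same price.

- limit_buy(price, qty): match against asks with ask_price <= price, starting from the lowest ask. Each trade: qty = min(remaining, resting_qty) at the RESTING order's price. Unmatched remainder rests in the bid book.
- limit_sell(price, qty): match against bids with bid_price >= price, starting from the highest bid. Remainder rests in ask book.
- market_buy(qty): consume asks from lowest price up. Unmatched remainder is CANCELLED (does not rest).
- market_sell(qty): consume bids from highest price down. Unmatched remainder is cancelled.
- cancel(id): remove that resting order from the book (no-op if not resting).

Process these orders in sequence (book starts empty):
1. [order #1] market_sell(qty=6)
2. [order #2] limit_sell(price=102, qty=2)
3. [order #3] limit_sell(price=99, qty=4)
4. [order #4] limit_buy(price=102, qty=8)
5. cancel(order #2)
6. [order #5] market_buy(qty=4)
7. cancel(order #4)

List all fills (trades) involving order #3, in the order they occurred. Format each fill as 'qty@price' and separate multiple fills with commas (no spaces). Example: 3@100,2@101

Answer: 4@99

Derivation:
After op 1 [order #1] market_sell(qty=6): fills=none; bids=[-] asks=[-]
After op 2 [order #2] limit_sell(price=102, qty=2): fills=none; bids=[-] asks=[#2:2@102]
After op 3 [order #3] limit_sell(price=99, qty=4): fills=none; bids=[-] asks=[#3:4@99 #2:2@102]
After op 4 [order #4] limit_buy(price=102, qty=8): fills=#4x#3:4@99 #4x#2:2@102; bids=[#4:2@102] asks=[-]
After op 5 cancel(order #2): fills=none; bids=[#4:2@102] asks=[-]
After op 6 [order #5] market_buy(qty=4): fills=none; bids=[#4:2@102] asks=[-]
After op 7 cancel(order #4): fills=none; bids=[-] asks=[-]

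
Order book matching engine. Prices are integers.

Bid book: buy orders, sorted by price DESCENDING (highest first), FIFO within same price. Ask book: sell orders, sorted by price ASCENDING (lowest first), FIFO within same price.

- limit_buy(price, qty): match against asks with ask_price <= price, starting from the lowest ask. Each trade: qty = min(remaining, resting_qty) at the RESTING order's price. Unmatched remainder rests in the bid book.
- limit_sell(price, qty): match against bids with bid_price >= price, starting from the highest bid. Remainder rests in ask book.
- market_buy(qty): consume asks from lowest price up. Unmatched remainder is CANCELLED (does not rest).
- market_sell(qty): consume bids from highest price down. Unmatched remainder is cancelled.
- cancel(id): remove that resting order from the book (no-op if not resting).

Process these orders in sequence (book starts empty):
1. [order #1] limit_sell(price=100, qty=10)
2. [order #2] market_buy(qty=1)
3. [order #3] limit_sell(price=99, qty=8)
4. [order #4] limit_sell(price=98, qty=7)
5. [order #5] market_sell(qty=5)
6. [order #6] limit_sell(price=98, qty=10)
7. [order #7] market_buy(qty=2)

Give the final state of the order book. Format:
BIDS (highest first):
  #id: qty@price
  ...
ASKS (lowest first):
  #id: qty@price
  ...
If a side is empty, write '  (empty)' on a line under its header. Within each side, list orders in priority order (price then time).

Answer: BIDS (highest first):
  (empty)
ASKS (lowest first):
  #4: 5@98
  #6: 10@98
  #3: 8@99
  #1: 9@100

Derivation:
After op 1 [order #1] limit_sell(price=100, qty=10): fills=none; bids=[-] asks=[#1:10@100]
After op 2 [order #2] market_buy(qty=1): fills=#2x#1:1@100; bids=[-] asks=[#1:9@100]
After op 3 [order #3] limit_sell(price=99, qty=8): fills=none; bids=[-] asks=[#3:8@99 #1:9@100]
After op 4 [order #4] limit_sell(price=98, qty=7): fills=none; bids=[-] asks=[#4:7@98 #3:8@99 #1:9@100]
After op 5 [order #5] market_sell(qty=5): fills=none; bids=[-] asks=[#4:7@98 #3:8@99 #1:9@100]
After op 6 [order #6] limit_sell(price=98, qty=10): fills=none; bids=[-] asks=[#4:7@98 #6:10@98 #3:8@99 #1:9@100]
After op 7 [order #7] market_buy(qty=2): fills=#7x#4:2@98; bids=[-] asks=[#4:5@98 #6:10@98 #3:8@99 #1:9@100]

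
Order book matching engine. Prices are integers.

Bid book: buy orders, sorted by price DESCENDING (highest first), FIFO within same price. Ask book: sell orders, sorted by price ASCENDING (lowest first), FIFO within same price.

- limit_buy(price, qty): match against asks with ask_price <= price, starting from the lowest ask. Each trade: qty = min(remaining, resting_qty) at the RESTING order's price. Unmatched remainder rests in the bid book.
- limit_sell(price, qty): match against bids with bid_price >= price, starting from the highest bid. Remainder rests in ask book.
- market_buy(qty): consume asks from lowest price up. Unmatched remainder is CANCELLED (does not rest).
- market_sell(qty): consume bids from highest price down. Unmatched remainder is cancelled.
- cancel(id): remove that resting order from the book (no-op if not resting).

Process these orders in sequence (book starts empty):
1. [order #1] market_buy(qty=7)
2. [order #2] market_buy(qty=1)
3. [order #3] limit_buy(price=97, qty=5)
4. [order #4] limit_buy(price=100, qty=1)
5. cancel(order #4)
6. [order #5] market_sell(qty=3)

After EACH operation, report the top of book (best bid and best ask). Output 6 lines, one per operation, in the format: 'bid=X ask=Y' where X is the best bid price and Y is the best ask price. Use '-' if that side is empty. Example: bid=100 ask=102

Answer: bid=- ask=-
bid=- ask=-
bid=97 ask=-
bid=100 ask=-
bid=97 ask=-
bid=97 ask=-

Derivation:
After op 1 [order #1] market_buy(qty=7): fills=none; bids=[-] asks=[-]
After op 2 [order #2] market_buy(qty=1): fills=none; bids=[-] asks=[-]
After op 3 [order #3] limit_buy(price=97, qty=5): fills=none; bids=[#3:5@97] asks=[-]
After op 4 [order #4] limit_buy(price=100, qty=1): fills=none; bids=[#4:1@100 #3:5@97] asks=[-]
After op 5 cancel(order #4): fills=none; bids=[#3:5@97] asks=[-]
After op 6 [order #5] market_sell(qty=3): fills=#3x#5:3@97; bids=[#3:2@97] asks=[-]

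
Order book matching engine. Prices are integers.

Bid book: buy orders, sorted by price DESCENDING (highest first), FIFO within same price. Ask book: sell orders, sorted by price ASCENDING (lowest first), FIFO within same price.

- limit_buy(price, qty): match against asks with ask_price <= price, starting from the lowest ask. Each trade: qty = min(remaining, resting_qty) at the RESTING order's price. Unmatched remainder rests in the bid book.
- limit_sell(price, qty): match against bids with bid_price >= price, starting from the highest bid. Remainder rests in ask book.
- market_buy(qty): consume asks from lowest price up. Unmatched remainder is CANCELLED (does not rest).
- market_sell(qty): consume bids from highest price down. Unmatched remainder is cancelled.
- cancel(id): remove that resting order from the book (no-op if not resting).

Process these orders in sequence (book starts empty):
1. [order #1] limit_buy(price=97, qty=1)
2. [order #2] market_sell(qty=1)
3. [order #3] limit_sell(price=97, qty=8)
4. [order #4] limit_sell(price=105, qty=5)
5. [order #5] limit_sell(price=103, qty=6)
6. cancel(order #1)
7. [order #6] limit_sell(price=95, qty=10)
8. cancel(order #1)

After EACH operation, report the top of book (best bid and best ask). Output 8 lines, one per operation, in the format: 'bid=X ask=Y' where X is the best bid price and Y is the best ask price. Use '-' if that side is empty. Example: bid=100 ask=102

Answer: bid=97 ask=-
bid=- ask=-
bid=- ask=97
bid=- ask=97
bid=- ask=97
bid=- ask=97
bid=- ask=95
bid=- ask=95

Derivation:
After op 1 [order #1] limit_buy(price=97, qty=1): fills=none; bids=[#1:1@97] asks=[-]
After op 2 [order #2] market_sell(qty=1): fills=#1x#2:1@97; bids=[-] asks=[-]
After op 3 [order #3] limit_sell(price=97, qty=8): fills=none; bids=[-] asks=[#3:8@97]
After op 4 [order #4] limit_sell(price=105, qty=5): fills=none; bids=[-] asks=[#3:8@97 #4:5@105]
After op 5 [order #5] limit_sell(price=103, qty=6): fills=none; bids=[-] asks=[#3:8@97 #5:6@103 #4:5@105]
After op 6 cancel(order #1): fills=none; bids=[-] asks=[#3:8@97 #5:6@103 #4:5@105]
After op 7 [order #6] limit_sell(price=95, qty=10): fills=none; bids=[-] asks=[#6:10@95 #3:8@97 #5:6@103 #4:5@105]
After op 8 cancel(order #1): fills=none; bids=[-] asks=[#6:10@95 #3:8@97 #5:6@103 #4:5@105]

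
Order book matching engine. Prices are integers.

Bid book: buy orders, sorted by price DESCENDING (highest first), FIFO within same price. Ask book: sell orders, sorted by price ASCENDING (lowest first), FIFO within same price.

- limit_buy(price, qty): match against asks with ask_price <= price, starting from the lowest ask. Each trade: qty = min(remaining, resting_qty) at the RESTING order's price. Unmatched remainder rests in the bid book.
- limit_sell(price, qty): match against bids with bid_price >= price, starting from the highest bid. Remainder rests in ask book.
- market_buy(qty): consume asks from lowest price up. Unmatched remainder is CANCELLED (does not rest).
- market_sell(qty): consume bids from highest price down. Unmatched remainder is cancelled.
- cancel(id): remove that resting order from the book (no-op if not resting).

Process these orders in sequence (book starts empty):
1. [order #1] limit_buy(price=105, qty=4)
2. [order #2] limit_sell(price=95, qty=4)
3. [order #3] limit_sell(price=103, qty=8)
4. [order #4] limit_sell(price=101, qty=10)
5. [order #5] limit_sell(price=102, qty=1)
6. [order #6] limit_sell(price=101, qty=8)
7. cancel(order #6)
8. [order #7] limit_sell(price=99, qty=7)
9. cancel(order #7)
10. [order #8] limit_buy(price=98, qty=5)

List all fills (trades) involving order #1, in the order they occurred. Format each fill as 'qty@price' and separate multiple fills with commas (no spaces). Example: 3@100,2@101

After op 1 [order #1] limit_buy(price=105, qty=4): fills=none; bids=[#1:4@105] asks=[-]
After op 2 [order #2] limit_sell(price=95, qty=4): fills=#1x#2:4@105; bids=[-] asks=[-]
After op 3 [order #3] limit_sell(price=103, qty=8): fills=none; bids=[-] asks=[#3:8@103]
After op 4 [order #4] limit_sell(price=101, qty=10): fills=none; bids=[-] asks=[#4:10@101 #3:8@103]
After op 5 [order #5] limit_sell(price=102, qty=1): fills=none; bids=[-] asks=[#4:10@101 #5:1@102 #3:8@103]
After op 6 [order #6] limit_sell(price=101, qty=8): fills=none; bids=[-] asks=[#4:10@101 #6:8@101 #5:1@102 #3:8@103]
After op 7 cancel(order #6): fills=none; bids=[-] asks=[#4:10@101 #5:1@102 #3:8@103]
After op 8 [order #7] limit_sell(price=99, qty=7): fills=none; bids=[-] asks=[#7:7@99 #4:10@101 #5:1@102 #3:8@103]
After op 9 cancel(order #7): fills=none; bids=[-] asks=[#4:10@101 #5:1@102 #3:8@103]
After op 10 [order #8] limit_buy(price=98, qty=5): fills=none; bids=[#8:5@98] asks=[#4:10@101 #5:1@102 #3:8@103]

Answer: 4@105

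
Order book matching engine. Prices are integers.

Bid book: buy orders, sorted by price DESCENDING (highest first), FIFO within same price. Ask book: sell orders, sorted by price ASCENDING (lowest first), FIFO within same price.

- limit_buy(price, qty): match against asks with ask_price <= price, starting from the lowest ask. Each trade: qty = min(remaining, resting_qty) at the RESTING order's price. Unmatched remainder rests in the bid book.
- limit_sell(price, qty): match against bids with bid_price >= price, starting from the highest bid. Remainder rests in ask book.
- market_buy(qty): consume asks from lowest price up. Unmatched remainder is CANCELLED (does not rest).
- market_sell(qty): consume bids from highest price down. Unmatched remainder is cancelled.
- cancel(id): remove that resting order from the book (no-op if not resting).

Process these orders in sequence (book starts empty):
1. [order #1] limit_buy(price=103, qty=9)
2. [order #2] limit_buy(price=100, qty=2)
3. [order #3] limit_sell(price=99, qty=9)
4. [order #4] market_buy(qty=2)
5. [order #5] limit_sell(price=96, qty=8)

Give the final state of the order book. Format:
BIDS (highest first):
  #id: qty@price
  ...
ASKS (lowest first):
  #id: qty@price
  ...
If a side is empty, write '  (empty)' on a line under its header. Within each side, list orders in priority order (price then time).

After op 1 [order #1] limit_buy(price=103, qty=9): fills=none; bids=[#1:9@103] asks=[-]
After op 2 [order #2] limit_buy(price=100, qty=2): fills=none; bids=[#1:9@103 #2:2@100] asks=[-]
After op 3 [order #3] limit_sell(price=99, qty=9): fills=#1x#3:9@103; bids=[#2:2@100] asks=[-]
After op 4 [order #4] market_buy(qty=2): fills=none; bids=[#2:2@100] asks=[-]
After op 5 [order #5] limit_sell(price=96, qty=8): fills=#2x#5:2@100; bids=[-] asks=[#5:6@96]

Answer: BIDS (highest first):
  (empty)
ASKS (lowest first):
  #5: 6@96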